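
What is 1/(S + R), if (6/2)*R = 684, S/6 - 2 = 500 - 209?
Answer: 1/1986 ≈ 0.00050353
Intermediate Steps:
S = 1758 (S = 12 + 6*(500 - 209) = 12 + 6*291 = 12 + 1746 = 1758)
R = 228 (R = (⅓)*684 = 228)
1/(S + R) = 1/(1758 + 228) = 1/1986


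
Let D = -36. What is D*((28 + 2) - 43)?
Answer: 468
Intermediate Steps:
D*((28 + 2) - 43) = -36*((28 + 2) - 43) = -36*(30 - 43) = -36*(-13) = 468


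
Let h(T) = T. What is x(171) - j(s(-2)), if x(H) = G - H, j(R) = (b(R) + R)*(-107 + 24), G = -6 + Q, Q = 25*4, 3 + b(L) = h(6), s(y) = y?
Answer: 6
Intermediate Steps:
b(L) = 3 (b(L) = -3 + 6 = 3)
Q = 100
G = 94 (G = -6 + 100 = 94)
j(R) = -249 - 83*R (j(R) = (3 + R)*(-107 + 24) = (3 + R)*(-83) = -249 - 83*R)
x(H) = 94 - H
x(171) - j(s(-2)) = (94 - 1*171) - (-249 - 83*(-2)) = (94 - 171) - (-249 + 166) = -77 - 1*(-83) = -77 + 83 = 6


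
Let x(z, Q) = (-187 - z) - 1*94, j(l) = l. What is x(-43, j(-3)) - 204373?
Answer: -204611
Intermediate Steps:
x(z, Q) = -281 - z (x(z, Q) = (-187 - z) - 94 = -281 - z)
x(-43, j(-3)) - 204373 = (-281 - 1*(-43)) - 204373 = (-281 + 43) - 204373 = -238 - 204373 = -204611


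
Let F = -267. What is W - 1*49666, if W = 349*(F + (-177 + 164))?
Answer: -147386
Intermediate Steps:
W = -97720 (W = 349*(-267 + (-177 + 164)) = 349*(-267 - 13) = 349*(-280) = -97720)
W - 1*49666 = -97720 - 1*49666 = -97720 - 49666 = -147386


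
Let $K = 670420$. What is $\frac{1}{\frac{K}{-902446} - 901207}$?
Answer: $- \frac{451223}{406645661371} \approx -1.1096 \cdot 10^{-6}$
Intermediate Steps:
$\frac{1}{\frac{K}{-902446} - 901207} = \frac{1}{\frac{670420}{-902446} - 901207} = \frac{1}{670420 \left(- \frac{1}{902446}\right) - 901207} = \frac{1}{- \frac{335210}{451223} - 901207} = \frac{1}{- \frac{406645661371}{451223}} = - \frac{451223}{406645661371}$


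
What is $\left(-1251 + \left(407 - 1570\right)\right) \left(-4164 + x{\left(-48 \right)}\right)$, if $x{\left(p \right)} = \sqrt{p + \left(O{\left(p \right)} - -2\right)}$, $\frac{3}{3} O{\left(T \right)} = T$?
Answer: $10051896 - 2414 i \sqrt{94} \approx 1.0052 \cdot 10^{7} - 23405.0 i$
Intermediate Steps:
$O{\left(T \right)} = T$
$x{\left(p \right)} = \sqrt{2 + 2 p}$ ($x{\left(p \right)} = \sqrt{p + \left(p - -2\right)} = \sqrt{p + \left(p + 2\right)} = \sqrt{p + \left(2 + p\right)} = \sqrt{2 + 2 p}$)
$\left(-1251 + \left(407 - 1570\right)\right) \left(-4164 + x{\left(-48 \right)}\right) = \left(-1251 + \left(407 - 1570\right)\right) \left(-4164 + \sqrt{2 + 2 \left(-48\right)}\right) = \left(-1251 - 1163\right) \left(-4164 + \sqrt{2 - 96}\right) = - 2414 \left(-4164 + \sqrt{-94}\right) = - 2414 \left(-4164 + i \sqrt{94}\right) = 10051896 - 2414 i \sqrt{94}$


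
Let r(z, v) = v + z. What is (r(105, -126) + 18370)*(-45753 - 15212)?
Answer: -1118646785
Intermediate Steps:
(r(105, -126) + 18370)*(-45753 - 15212) = ((-126 + 105) + 18370)*(-45753 - 15212) = (-21 + 18370)*(-60965) = 18349*(-60965) = -1118646785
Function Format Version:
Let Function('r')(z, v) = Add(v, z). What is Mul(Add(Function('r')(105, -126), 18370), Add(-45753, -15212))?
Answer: -1118646785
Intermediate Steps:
Mul(Add(Function('r')(105, -126), 18370), Add(-45753, -15212)) = Mul(Add(Add(-126, 105), 18370), Add(-45753, -15212)) = Mul(Add(-21, 18370), -60965) = Mul(18349, -60965) = -1118646785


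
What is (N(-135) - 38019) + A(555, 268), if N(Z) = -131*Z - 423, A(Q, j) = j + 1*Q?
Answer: -19934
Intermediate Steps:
A(Q, j) = Q + j (A(Q, j) = j + Q = Q + j)
N(Z) = -423 - 131*Z
(N(-135) - 38019) + A(555, 268) = ((-423 - 131*(-135)) - 38019) + (555 + 268) = ((-423 + 17685) - 38019) + 823 = (17262 - 38019) + 823 = -20757 + 823 = -19934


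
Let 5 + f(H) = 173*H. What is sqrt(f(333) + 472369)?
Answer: sqrt(529973) ≈ 727.99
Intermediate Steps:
f(H) = -5 + 173*H
sqrt(f(333) + 472369) = sqrt((-5 + 173*333) + 472369) = sqrt((-5 + 57609) + 472369) = sqrt(57604 + 472369) = sqrt(529973)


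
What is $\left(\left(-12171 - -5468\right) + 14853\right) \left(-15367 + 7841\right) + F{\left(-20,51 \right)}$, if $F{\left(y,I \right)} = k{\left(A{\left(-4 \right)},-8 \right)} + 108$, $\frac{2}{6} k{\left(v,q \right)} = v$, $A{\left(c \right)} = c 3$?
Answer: $-61336828$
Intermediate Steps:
$A{\left(c \right)} = 3 c$
$k{\left(v,q \right)} = 3 v$
$F{\left(y,I \right)} = 72$ ($F{\left(y,I \right)} = 3 \cdot 3 \left(-4\right) + 108 = 3 \left(-12\right) + 108 = -36 + 108 = 72$)
$\left(\left(-12171 - -5468\right) + 14853\right) \left(-15367 + 7841\right) + F{\left(-20,51 \right)} = \left(\left(-12171 - -5468\right) + 14853\right) \left(-15367 + 7841\right) + 72 = \left(\left(-12171 + 5468\right) + 14853\right) \left(-7526\right) + 72 = \left(-6703 + 14853\right) \left(-7526\right) + 72 = 8150 \left(-7526\right) + 72 = -61336900 + 72 = -61336828$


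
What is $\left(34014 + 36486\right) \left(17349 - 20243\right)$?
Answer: $-204027000$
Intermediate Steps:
$\left(34014 + 36486\right) \left(17349 - 20243\right) = 70500 \left(-2894\right) = -204027000$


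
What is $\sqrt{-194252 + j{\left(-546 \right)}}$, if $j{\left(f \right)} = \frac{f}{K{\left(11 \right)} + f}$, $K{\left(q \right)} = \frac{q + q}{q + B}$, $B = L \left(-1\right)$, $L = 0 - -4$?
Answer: $\frac{i \sqrt{7012460891}}{190} \approx 440.74 i$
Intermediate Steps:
$L = 4$ ($L = 0 + 4 = 4$)
$B = -4$ ($B = 4 \left(-1\right) = -4$)
$K{\left(q \right)} = \frac{2 q}{-4 + q}$ ($K{\left(q \right)} = \frac{q + q}{q - 4} = \frac{2 q}{-4 + q}$)
$j{\left(f \right)} = \frac{f}{\frac{22}{7} + f}$ ($j{\left(f \right)} = \frac{f}{2 \cdot 11 \frac{1}{-4 + 11} + f} = \frac{f}{2 \cdot 11 \cdot \frac{1}{7} + f} = \frac{f}{\frac{22}{7} + f}$)
$\sqrt{-194252 + j{\left(-546 \right)}} = \sqrt{-194252 + 7 \left(-546\right) \frac{1}{22 + 7 \left(-546\right)}} = \sqrt{-194252 + 7 \left(-546\right) \frac{1}{22 - 3822}} = \sqrt{-194252 + 7 \left(-546\right) \frac{1}{-3800}} = \sqrt{-194252 + 7 \left(-546\right) \left(- \frac{1}{3800}\right)} = \sqrt{-194252 + \frac{1911}{1900}} = \sqrt{- \frac{369076889}{1900}} = \frac{i \sqrt{7012460891}}{190}$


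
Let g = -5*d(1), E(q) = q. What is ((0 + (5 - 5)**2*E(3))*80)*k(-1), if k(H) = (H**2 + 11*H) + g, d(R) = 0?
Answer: 0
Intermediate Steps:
g = 0 (g = -5*0 = 0)
k(H) = H**2 + 11*H (k(H) = (H**2 + 11*H) + 0 = H**2 + 11*H)
((0 + (5 - 5)**2*E(3))*80)*k(-1) = ((0 + (5 - 5)**2*3)*80)*(-(11 - 1)) = ((0 + 0**2*3)*80)*(-1*10) = ((0 + 0*3)*80)*(-10) = ((0 + 0)*80)*(-10) = (0*80)*(-10) = 0*(-10) = 0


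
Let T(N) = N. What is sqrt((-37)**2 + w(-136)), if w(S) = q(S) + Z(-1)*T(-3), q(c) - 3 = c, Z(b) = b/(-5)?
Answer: sqrt(30885)/5 ≈ 35.148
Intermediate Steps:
Z(b) = -b/5 (Z(b) = b*(-1/5) = -b/5)
q(c) = 3 + c
w(S) = 12/5 + S (w(S) = (3 + S) - 1/5*(-1)*(-3) = (3 + S) + (1/5)*(-3) = (3 + S) - 3/5 = 12/5 + S)
sqrt((-37)**2 + w(-136)) = sqrt((-37)**2 + (12/5 - 136)) = sqrt(1369 - 668/5) = sqrt(6177/5) = sqrt(30885)/5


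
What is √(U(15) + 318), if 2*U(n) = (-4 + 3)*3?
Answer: √1266/2 ≈ 17.790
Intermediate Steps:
U(n) = -3/2 (U(n) = ((-4 + 3)*3)/2 = (-1*3)/2 = (½)*(-3) = -3/2)
√(U(15) + 318) = √(-3/2 + 318) = √(633/2) = √1266/2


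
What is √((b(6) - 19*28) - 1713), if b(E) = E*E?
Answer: 47*I ≈ 47.0*I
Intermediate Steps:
b(E) = E²
√((b(6) - 19*28) - 1713) = √((6² - 19*28) - 1713) = √((36 - 532) - 1713) = √(-496 - 1713) = √(-2209) = 47*I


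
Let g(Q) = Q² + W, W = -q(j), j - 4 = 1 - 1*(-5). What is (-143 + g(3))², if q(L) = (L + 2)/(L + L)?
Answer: 452929/25 ≈ 18117.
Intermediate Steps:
j = 10 (j = 4 + (1 - 1*(-5)) = 4 + (1 + 5) = 4 + 6 = 10)
q(L) = (2 + L)/(2*L) (q(L) = (2 + L)/((2*L)) = (2 + L)*(1/(2*L)) = (2 + L)/(2*L))
W = -⅗ (W = -(2 + 10)/(2*10) = -12/(2*10) = -1*⅗ = -⅗ ≈ -0.60000)
g(Q) = -⅗ + Q² (g(Q) = Q² - ⅗ = -⅗ + Q²)
(-143 + g(3))² = (-143 + (-⅗ + 3²))² = (-143 + (-⅗ + 9))² = (-143 + 42/5)² = (-673/5)² = 452929/25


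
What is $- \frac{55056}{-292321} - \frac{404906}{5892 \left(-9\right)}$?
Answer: $\frac{60641018197}{7750598994} \approx 7.824$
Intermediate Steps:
$- \frac{55056}{-292321} - \frac{404906}{5892 \left(-9\right)} = \left(-55056\right) \left(- \frac{1}{292321}\right) - \frac{404906}{-53028} = \frac{55056}{292321} - - \frac{202453}{26514} = \frac{55056}{292321} + \frac{202453}{26514} = \frac{60641018197}{7750598994}$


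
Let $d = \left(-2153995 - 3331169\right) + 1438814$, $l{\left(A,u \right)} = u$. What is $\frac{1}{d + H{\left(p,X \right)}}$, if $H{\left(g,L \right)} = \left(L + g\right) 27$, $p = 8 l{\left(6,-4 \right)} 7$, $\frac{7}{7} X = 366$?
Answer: $- \frac{1}{4042516} \approx -2.4737 \cdot 10^{-7}$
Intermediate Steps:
$X = 366$
$p = -224$ ($p = 8 \left(-4\right) 7 = \left(-32\right) 7 = -224$)
$d = -4046350$ ($d = -5485164 + 1438814 = -4046350$)
$H{\left(g,L \right)} = 27 L + 27 g$
$\frac{1}{d + H{\left(p,X \right)}} = \frac{1}{-4046350 + \left(27 \cdot 366 + 27 \left(-224\right)\right)} = \frac{1}{-4046350 + \left(9882 - 6048\right)} = \frac{1}{-4046350 + 3834} = \frac{1}{-4042516} = - \frac{1}{4042516}$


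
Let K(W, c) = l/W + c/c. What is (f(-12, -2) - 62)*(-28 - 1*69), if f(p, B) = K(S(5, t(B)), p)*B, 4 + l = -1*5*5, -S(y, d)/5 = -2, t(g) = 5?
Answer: 28227/5 ≈ 5645.4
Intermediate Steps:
S(y, d) = 10 (S(y, d) = -5*(-2) = 10)
l = -29 (l = -4 - 1*5*5 = -4 - 5*5 = -4 - 25 = -29)
K(W, c) = 1 - 29/W (K(W, c) = -29/W + c/c = -29/W + 1 = 1 - 29/W)
f(p, B) = -19*B/10 (f(p, B) = ((-29 + 10)/10)*B = ((1/10)*(-19))*B = -19*B/10)
(f(-12, -2) - 62)*(-28 - 1*69) = (-19/10*(-2) - 62)*(-28 - 1*69) = (19/5 - 62)*(-28 - 69) = -291/5*(-97) = 28227/5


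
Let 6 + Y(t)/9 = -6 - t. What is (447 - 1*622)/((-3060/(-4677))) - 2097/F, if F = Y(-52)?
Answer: -557533/2040 ≈ -273.30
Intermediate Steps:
Y(t) = -108 - 9*t (Y(t) = -54 + 9*(-6 - t) = -54 + (-54 - 9*t) = -108 - 9*t)
F = 360 (F = -108 - 9*(-52) = -108 + 468 = 360)
(447 - 1*622)/((-3060/(-4677))) - 2097/F = (447 - 1*622)/((-3060/(-4677))) - 2097/360 = (447 - 622)/((-3060*(-1/4677))) - 2097*1/360 = -175/1020/1559 - 233/40 = -175*1559/1020 - 233/40 = -54565/204 - 233/40 = -557533/2040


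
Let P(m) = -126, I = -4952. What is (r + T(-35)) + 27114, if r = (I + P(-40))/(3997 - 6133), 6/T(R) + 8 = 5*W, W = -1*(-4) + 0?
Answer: 28960825/1068 ≈ 27117.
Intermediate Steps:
W = 4 (W = 4 + 0 = 4)
T(R) = ½ (T(R) = 6/(-8 + 5*4) = 6/(-8 + 20) = 6/12 = 6*(1/12) = ½)
r = 2539/1068 (r = (-4952 - 126)/(3997 - 6133) = -5078/(-2136) = -5078*(-1/2136) = 2539/1068 ≈ 2.3773)
(r + T(-35)) + 27114 = (2539/1068 + ½) + 27114 = 3073/1068 + 27114 = 28960825/1068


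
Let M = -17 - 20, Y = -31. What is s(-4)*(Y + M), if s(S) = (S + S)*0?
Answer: 0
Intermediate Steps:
s(S) = 0 (s(S) = (2*S)*0 = 0)
M = -37
s(-4)*(Y + M) = 0*(-31 - 37) = 0*(-68) = 0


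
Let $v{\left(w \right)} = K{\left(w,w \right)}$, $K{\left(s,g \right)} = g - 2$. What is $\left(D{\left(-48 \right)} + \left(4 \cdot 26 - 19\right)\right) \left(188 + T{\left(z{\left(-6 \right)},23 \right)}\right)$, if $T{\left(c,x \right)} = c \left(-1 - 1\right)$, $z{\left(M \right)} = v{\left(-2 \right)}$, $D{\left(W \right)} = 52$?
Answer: $26852$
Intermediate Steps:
$K{\left(s,g \right)} = -2 + g$ ($K{\left(s,g \right)} = g - 2 = -2 + g$)
$v{\left(w \right)} = -2 + w$
$z{\left(M \right)} = -4$ ($z{\left(M \right)} = -2 - 2 = -4$)
$T{\left(c,x \right)} = - 2 c$ ($T{\left(c,x \right)} = c \left(-2\right) = - 2 c$)
$\left(D{\left(-48 \right)} + \left(4 \cdot 26 - 19\right)\right) \left(188 + T{\left(z{\left(-6 \right)},23 \right)}\right) = \left(52 + \left(4 \cdot 26 - 19\right)\right) \left(188 - -8\right) = \left(52 + \left(104 - 19\right)\right) \left(188 + 8\right) = \left(52 + 85\right) 196 = 137 \cdot 196 = 26852$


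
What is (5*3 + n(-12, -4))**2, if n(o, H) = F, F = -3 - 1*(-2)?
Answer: 196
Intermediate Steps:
F = -1 (F = -3 + 2 = -1)
n(o, H) = -1
(5*3 + n(-12, -4))**2 = (5*3 - 1)**2 = (15 - 1)**2 = 14**2 = 196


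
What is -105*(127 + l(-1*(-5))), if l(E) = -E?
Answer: -12810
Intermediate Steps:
-105*(127 + l(-1*(-5))) = -105*(127 - (-1)*(-5)) = -105*(127 - 1*5) = -105*(127 - 5) = -105*122 = -12810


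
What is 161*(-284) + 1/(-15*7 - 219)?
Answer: -14814577/324 ≈ -45724.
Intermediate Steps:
161*(-284) + 1/(-15*7 - 219) = -45724 + 1/(-105 - 219) = -45724 + 1/(-324) = -45724 - 1/324 = -14814577/324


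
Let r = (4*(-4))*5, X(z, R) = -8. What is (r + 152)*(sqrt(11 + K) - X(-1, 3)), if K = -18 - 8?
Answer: 576 + 72*I*sqrt(15) ≈ 576.0 + 278.85*I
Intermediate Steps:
K = -26
r = -80 (r = -16*5 = -80)
(r + 152)*(sqrt(11 + K) - X(-1, 3)) = (-80 + 152)*(sqrt(11 - 26) - 1*(-8)) = 72*(sqrt(-15) + 8) = 72*(I*sqrt(15) + 8) = 72*(8 + I*sqrt(15)) = 576 + 72*I*sqrt(15)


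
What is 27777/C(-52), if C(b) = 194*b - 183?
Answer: -27777/10271 ≈ -2.7044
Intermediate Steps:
C(b) = -183 + 194*b
27777/C(-52) = 27777/(-183 + 194*(-52)) = 27777/(-183 - 10088) = 27777/(-10271) = 27777*(-1/10271) = -27777/10271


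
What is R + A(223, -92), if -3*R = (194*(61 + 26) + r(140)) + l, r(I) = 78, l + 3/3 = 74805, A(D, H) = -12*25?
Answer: -92660/3 ≈ -30887.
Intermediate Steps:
A(D, H) = -300
l = 74804 (l = -1 + 74805 = 74804)
R = -91760/3 (R = -((194*(61 + 26) + 78) + 74804)/3 = -((194*87 + 78) + 74804)/3 = -((16878 + 78) + 74804)/3 = -(16956 + 74804)/3 = -⅓*91760 = -91760/3 ≈ -30587.)
R + A(223, -92) = -91760/3 - 300 = -92660/3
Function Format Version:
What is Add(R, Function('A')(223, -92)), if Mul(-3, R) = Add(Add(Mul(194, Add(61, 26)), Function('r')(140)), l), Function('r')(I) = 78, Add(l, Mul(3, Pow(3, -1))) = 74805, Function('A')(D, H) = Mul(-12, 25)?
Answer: Rational(-92660, 3) ≈ -30887.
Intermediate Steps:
Function('A')(D, H) = -300
l = 74804 (l = Add(-1, 74805) = 74804)
R = Rational(-91760, 3) (R = Mul(Rational(-1, 3), Add(Add(Mul(194, Add(61, 26)), 78), 74804)) = Mul(Rational(-1, 3), Add(Add(Mul(194, 87), 78), 74804)) = Mul(Rational(-1, 3), Add(Add(16878, 78), 74804)) = Mul(Rational(-1, 3), Add(16956, 74804)) = Mul(Rational(-1, 3), 91760) = Rational(-91760, 3) ≈ -30587.)
Add(R, Function('A')(223, -92)) = Add(Rational(-91760, 3), -300) = Rational(-92660, 3)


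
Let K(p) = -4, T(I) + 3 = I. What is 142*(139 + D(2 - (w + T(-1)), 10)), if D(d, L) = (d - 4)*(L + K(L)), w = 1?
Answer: 20590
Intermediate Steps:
T(I) = -3 + I
D(d, L) = (-4 + L)*(-4 + d) (D(d, L) = (d - 4)*(L - 4) = (-4 + d)*(-4 + L) = (-4 + L)*(-4 + d))
142*(139 + D(2 - (w + T(-1)), 10)) = 142*(139 + (16 - 4*10 - 4*(2 - (1 + (-3 - 1))) + 10*(2 - (1 + (-3 - 1))))) = 142*(139 + (16 - 40 - 4*(2 - (1 - 4)) + 10*(2 - (1 - 4)))) = 142*(139 + (16 - 40 - 4*(2 - 1*(-3)) + 10*(2 - 1*(-3)))) = 142*(139 + (16 - 40 - 4*(2 + 3) + 10*(2 + 3))) = 142*(139 + (16 - 40 - 4*5 + 10*5)) = 142*(139 + (16 - 40 - 20 + 50)) = 142*(139 + 6) = 142*145 = 20590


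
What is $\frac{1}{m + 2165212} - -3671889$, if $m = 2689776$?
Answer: $\frac{17826977032333}{4854988} \approx 3.6719 \cdot 10^{6}$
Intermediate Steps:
$\frac{1}{m + 2165212} - -3671889 = \frac{1}{2689776 + 2165212} - -3671889 = \frac{1}{4854988} + 3671889 = \frac{17826977032333}{4854988}$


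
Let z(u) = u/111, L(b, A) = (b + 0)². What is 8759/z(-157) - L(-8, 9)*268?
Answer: -3665113/157 ≈ -23345.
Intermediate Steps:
L(b, A) = b²
z(u) = u/111 (z(u) = u*(1/111) = u/111)
8759/z(-157) - L(-8, 9)*268 = 8759/(((1/111)*(-157))) - (-8)²*268 = 8759/(-157/111) - 64*268 = 8759*(-111/157) - 1*17152 = -972249/157 - 17152 = -3665113/157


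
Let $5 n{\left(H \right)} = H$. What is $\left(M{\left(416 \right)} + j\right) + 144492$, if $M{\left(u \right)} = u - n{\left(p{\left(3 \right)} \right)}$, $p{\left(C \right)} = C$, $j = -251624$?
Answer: $- \frac{533583}{5} \approx -1.0672 \cdot 10^{5}$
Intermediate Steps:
$n{\left(H \right)} = \frac{H}{5}$
$M{\left(u \right)} = - \frac{3}{5} + u$ ($M{\left(u \right)} = u - \frac{1}{5} \cdot 3 = u - \frac{3}{5} = - \frac{3}{5} + u$)
$\left(M{\left(416 \right)} + j\right) + 144492 = \left(\left(- \frac{3}{5} + 416\right) - 251624\right) + 144492 = \left(\frac{2077}{5} - 251624\right) + 144492 = - \frac{1256043}{5} + 144492 = - \frac{533583}{5}$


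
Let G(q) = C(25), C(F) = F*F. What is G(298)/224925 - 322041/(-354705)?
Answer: 968756834/1063760295 ≈ 0.91069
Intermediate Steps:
C(F) = F²
G(q) = 625 (G(q) = 25² = 625)
G(298)/224925 - 322041/(-354705) = 625/224925 - 322041/(-354705) = 625*(1/224925) - 322041*(-1/354705) = 25/8997 + 107347/118235 = 968756834/1063760295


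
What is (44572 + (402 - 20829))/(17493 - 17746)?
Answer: -2195/23 ≈ -95.435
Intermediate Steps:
(44572 + (402 - 20829))/(17493 - 17746) = (44572 - 20427)/(-253) = 24145*(-1/253) = -2195/23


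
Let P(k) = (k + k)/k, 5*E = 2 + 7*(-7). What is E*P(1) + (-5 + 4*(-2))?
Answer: -159/5 ≈ -31.800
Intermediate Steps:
E = -47/5 (E = (2 + 7*(-7))/5 = (2 - 49)/5 = (⅕)*(-47) = -47/5 ≈ -9.4000)
P(k) = 2 (P(k) = (2*k)/k = 2)
E*P(1) + (-5 + 4*(-2)) = -47/5*2 + (-5 + 4*(-2)) = -94/5 + (-5 - 8) = -94/5 - 13 = -159/5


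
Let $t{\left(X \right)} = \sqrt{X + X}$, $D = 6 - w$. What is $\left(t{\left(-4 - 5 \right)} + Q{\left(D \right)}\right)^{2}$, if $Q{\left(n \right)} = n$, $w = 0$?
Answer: $18 + 36 i \sqrt{2} \approx 18.0 + 50.912 i$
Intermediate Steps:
$D = 6$ ($D = 6 - 0 = 6 + 0 = 6$)
$t{\left(X \right)} = \sqrt{2} \sqrt{X}$ ($t{\left(X \right)} = \sqrt{2 X} = \sqrt{2} \sqrt{X}$)
$\left(t{\left(-4 - 5 \right)} + Q{\left(D \right)}\right)^{2} = \left(\sqrt{2} \sqrt{-4 - 5} + 6\right)^{2} = \left(\sqrt{2} \sqrt{-9} + 6\right)^{2} = \left(\sqrt{2} \cdot 3 i + 6\right)^{2} = \left(3 i \sqrt{2} + 6\right)^{2} = \left(6 + 3 i \sqrt{2}\right)^{2}$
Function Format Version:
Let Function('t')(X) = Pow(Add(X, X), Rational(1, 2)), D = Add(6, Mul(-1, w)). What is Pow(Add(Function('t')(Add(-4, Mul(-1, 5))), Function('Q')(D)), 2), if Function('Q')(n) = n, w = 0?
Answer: Add(18, Mul(36, I, Pow(2, Rational(1, 2)))) ≈ Add(18.000, Mul(50.912, I))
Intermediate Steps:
D = 6 (D = Add(6, Mul(-1, 0)) = Add(6, 0) = 6)
Function('t')(X) = Mul(Pow(2, Rational(1, 2)), Pow(X, Rational(1, 2))) (Function('t')(X) = Pow(Mul(2, X), Rational(1, 2)) = Mul(Pow(2, Rational(1, 2)), Pow(X, Rational(1, 2))))
Pow(Add(Function('t')(Add(-4, Mul(-1, 5))), Function('Q')(D)), 2) = Pow(Add(Mul(Pow(2, Rational(1, 2)), Pow(Add(-4, Mul(-1, 5)), Rational(1, 2))), 6), 2) = Pow(Add(Mul(Pow(2, Rational(1, 2)), Pow(Add(-4, -5), Rational(1, 2))), 6), 2) = Pow(Add(Mul(Pow(2, Rational(1, 2)), Pow(-9, Rational(1, 2))), 6), 2) = Pow(Add(Mul(Pow(2, Rational(1, 2)), Mul(3, I)), 6), 2) = Pow(Add(Mul(3, I, Pow(2, Rational(1, 2))), 6), 2) = Pow(Add(6, Mul(3, I, Pow(2, Rational(1, 2)))), 2)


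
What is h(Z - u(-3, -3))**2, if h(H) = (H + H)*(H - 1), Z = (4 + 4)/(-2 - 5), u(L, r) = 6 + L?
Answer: 4359744/2401 ≈ 1815.8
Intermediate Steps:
Z = -8/7 (Z = 8/(-7) = 8*(-1/7) = -8/7 ≈ -1.1429)
h(H) = 2*H*(-1 + H) (h(H) = (2*H)*(-1 + H) = 2*H*(-1 + H))
h(Z - u(-3, -3))**2 = (2*(-8/7 - (6 - 3))*(-1 + (-8/7 - (6 - 3))))**2 = (2*(-8/7 - 1*3)*(-1 + (-8/7 - 1*3)))**2 = (2*(-8/7 - 3)*(-1 + (-8/7 - 3)))**2 = (2*(-29/7)*(-1 - 29/7))**2 = (2*(-29/7)*(-36/7))**2 = (2088/49)**2 = 4359744/2401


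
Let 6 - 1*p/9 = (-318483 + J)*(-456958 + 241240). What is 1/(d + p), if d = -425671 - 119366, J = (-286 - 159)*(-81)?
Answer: -1/548343189339 ≈ -1.8237e-12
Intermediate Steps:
J = 36045 (J = -445*(-81) = 36045)
d = -545037
p = -548342644302 (p = 54 - 9*(-318483 + 36045)*(-456958 + 241240) = 54 - (-2541942)*(-215718) = 54 - 9*60926960484 = 54 - 548342644356 = -548342644302)
1/(d + p) = 1/(-545037 - 548342644302) = 1/(-548343189339) = -1/548343189339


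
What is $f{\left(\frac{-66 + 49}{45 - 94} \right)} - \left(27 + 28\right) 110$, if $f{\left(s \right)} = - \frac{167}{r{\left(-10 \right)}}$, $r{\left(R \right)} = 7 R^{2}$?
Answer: $- \frac{4235167}{700} \approx -6050.2$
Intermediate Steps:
$f{\left(s \right)} = - \frac{167}{700}$ ($f{\left(s \right)} = - \frac{167}{7 \left(-10\right)^{2}} = - \frac{167}{7 \cdot 100} = - \frac{167}{700}$)
$f{\left(\frac{-66 + 49}{45 - 94} \right)} - \left(27 + 28\right) 110 = - \frac{167}{700} - \left(27 + 28\right) 110 = - \frac{167}{700} - 55 \cdot 110 = - \frac{167}{700} - 6050 = - \frac{4235167}{700}$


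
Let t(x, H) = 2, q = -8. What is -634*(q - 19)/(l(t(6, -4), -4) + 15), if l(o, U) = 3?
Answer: 951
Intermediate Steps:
-634*(q - 19)/(l(t(6, -4), -4) + 15) = -634*(-8 - 19)/(3 + 15) = -(-17118)/18 = -634*(-3/2) = 951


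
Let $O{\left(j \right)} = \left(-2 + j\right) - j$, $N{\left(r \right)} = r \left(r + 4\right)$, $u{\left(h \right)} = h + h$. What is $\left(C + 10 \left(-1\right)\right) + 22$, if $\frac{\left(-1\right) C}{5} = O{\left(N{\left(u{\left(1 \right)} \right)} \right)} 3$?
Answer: $42$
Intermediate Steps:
$u{\left(h \right)} = 2 h$
$N{\left(r \right)} = r \left(4 + r\right)$
$O{\left(j \right)} = -2$
$C = 30$ ($C = - 5 \left(\left(-2\right) 3\right) = \left(-5\right) \left(-6\right) = 30$)
$\left(C + 10 \left(-1\right)\right) + 22 = \left(30 + 10 \left(-1\right)\right) + 22 = \left(30 - 10\right) + 22 = 20 + 22 = 42$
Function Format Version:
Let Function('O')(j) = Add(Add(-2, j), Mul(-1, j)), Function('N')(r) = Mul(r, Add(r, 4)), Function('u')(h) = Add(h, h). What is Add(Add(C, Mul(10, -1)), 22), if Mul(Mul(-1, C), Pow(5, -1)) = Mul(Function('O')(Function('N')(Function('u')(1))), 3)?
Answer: 42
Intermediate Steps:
Function('u')(h) = Mul(2, h)
Function('N')(r) = Mul(r, Add(4, r))
Function('O')(j) = -2
C = 30 (C = Mul(-5, Mul(-2, 3)) = Mul(-5, -6) = 30)
Add(Add(C, Mul(10, -1)), 22) = Add(Add(30, Mul(10, -1)), 22) = Add(Add(30, -10), 22) = Add(20, 22) = 42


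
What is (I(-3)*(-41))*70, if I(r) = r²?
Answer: -25830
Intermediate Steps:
(I(-3)*(-41))*70 = ((-3)²*(-41))*70 = (9*(-41))*70 = -369*70 = -25830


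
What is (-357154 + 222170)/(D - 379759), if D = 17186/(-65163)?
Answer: 8795962392/24746252903 ≈ 0.35545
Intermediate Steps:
D = -17186/65163 (D = 17186*(-1/65163) = -17186/65163 ≈ -0.26374)
(-357154 + 222170)/(D - 379759) = (-357154 + 222170)/(-17186/65163 - 379759) = -134984/(-24746252903/65163) = -134984*(-65163/24746252903) = 8795962392/24746252903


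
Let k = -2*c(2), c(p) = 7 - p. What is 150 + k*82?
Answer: -670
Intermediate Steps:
k = -10 (k = -2*(7 - 1*2) = -2*(7 - 2) = -2*5 = -10)
150 + k*82 = 150 - 10*82 = 150 - 820 = -670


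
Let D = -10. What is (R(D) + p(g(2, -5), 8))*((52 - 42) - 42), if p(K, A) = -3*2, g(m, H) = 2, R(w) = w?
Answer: 512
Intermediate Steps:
p(K, A) = -6
(R(D) + p(g(2, -5), 8))*((52 - 42) - 42) = (-10 - 6)*((52 - 42) - 42) = -16*(10 - 42) = -16*(-32) = 512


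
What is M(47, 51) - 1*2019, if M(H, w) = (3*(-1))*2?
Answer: -2025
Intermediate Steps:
M(H, w) = -6 (M(H, w) = -3*2 = -6)
M(47, 51) - 1*2019 = -6 - 1*2019 = -6 - 2019 = -2025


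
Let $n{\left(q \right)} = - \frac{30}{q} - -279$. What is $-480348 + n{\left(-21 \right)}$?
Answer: $- \frac{3360473}{7} \approx -4.8007 \cdot 10^{5}$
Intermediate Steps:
$n{\left(q \right)} = 279 - \frac{30}{q}$ ($n{\left(q \right)} = - \frac{30}{q} + 279 = 279 - \frac{30}{q}$)
$-480348 + n{\left(-21 \right)} = -480348 + \left(279 - \frac{30}{-21}\right) = -480348 + \left(279 - - \frac{10}{7}\right) = -480348 + \left(279 + \frac{10}{7}\right) = -480348 + \frac{1963}{7} = - \frac{3360473}{7}$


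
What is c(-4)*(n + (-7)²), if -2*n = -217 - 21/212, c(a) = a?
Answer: -66801/106 ≈ -630.20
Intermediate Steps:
n = 46025/424 (n = -(-217 - 21/212)/2 = -½*(-46025/212) = 46025/424 ≈ 108.55)
c(-4)*(n + (-7)²) = -4*(46025/424 + (-7)²) = -4*(46025/424 + 49) = -4*66801/424 = -66801/106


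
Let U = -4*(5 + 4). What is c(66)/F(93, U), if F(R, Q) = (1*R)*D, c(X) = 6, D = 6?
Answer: 1/93 ≈ 0.010753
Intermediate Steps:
U = -36 (U = -4*9 = -36)
F(R, Q) = 6*R (F(R, Q) = (1*R)*6 = R*6 = 6*R)
c(66)/F(93, U) = 6/((6*93)) = 6/558 = 6*(1/558) = 1/93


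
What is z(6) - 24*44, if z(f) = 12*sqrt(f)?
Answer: -1056 + 12*sqrt(6) ≈ -1026.6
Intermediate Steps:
z(6) - 24*44 = 12*sqrt(6) - 24*44 = 12*sqrt(6) - 1056 = -1056 + 12*sqrt(6)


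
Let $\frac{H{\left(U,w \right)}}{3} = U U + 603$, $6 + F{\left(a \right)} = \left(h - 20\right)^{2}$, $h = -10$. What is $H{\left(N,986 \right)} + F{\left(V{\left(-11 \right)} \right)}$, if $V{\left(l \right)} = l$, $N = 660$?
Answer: $1309503$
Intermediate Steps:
$F{\left(a \right)} = 894$ ($F{\left(a \right)} = -6 + \left(-10 - 20\right)^{2} = -6 + \left(-30\right)^{2} = -6 + 900 = 894$)
$H{\left(U,w \right)} = 1809 + 3 U^{2}$ ($H{\left(U,w \right)} = 3 \left(U U + 603\right) = 3 \left(U^{2} + 603\right) = 3 \left(603 + U^{2}\right) = 1809 + 3 U^{2}$)
$H{\left(N,986 \right)} + F{\left(V{\left(-11 \right)} \right)} = \left(1809 + 3 \cdot 660^{2}\right) + 894 = \left(1809 + 3 \cdot 435600\right) + 894 = \left(1809 + 1306800\right) + 894 = 1308609 + 894 = 1309503$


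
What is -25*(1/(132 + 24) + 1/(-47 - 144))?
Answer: -875/29796 ≈ -0.029366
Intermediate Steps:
-25*(1/(132 + 24) + 1/(-47 - 144)) = -25*(1/156 + 1/(-191)) = -25*(1/156 - 1/191) = -25*35/29796 = -875/29796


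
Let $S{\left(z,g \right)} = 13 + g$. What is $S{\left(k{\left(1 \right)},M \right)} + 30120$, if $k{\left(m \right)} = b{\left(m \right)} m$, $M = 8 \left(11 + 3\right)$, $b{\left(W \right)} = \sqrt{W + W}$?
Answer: $30245$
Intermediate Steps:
$b{\left(W \right)} = \sqrt{2} \sqrt{W}$ ($b{\left(W \right)} = \sqrt{2 W} = \sqrt{2} \sqrt{W}$)
$M = 112$ ($M = 8 \cdot 14 = 112$)
$k{\left(m \right)} = \sqrt{2} m^{\frac{3}{2}}$ ($k{\left(m \right)} = \sqrt{2} \sqrt{m} m = \sqrt{2} m^{\frac{3}{2}}$)
$S{\left(k{\left(1 \right)},M \right)} + 30120 = \left(13 + 112\right) + 30120 = 125 + 30120 = 30245$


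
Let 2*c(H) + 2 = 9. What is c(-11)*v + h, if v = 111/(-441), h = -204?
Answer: -8605/42 ≈ -204.88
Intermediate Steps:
c(H) = 7/2 (c(H) = -1 + (½)*9 = -1 + 9/2 = 7/2)
v = -37/147 (v = 111*(-1/441) = -37/147 ≈ -0.25170)
c(-11)*v + h = (7/2)*(-37/147) - 204 = -37/42 - 204 = -8605/42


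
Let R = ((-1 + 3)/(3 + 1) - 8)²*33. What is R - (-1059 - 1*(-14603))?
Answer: -46751/4 ≈ -11688.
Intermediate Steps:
R = 7425/4 (R = (2/4 - 8)²*33 = (2*(¼) - 8)²*33 = (½ - 8)²*33 = (-15/2)²*33 = (225/4)*33 = 7425/4 ≈ 1856.3)
R - (-1059 - 1*(-14603)) = 7425/4 - (-1059 - 1*(-14603)) = 7425/4 - (-1059 + 14603) = 7425/4 - 1*13544 = 7425/4 - 13544 = -46751/4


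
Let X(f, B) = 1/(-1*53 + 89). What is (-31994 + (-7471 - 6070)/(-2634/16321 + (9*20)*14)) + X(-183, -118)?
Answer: -7896085527289/246757716 ≈ -31999.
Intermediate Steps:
X(f, B) = 1/36 (X(f, B) = 1/(-53 + 89) = 1/36)
(-31994 + (-7471 - 6070)/(-2634/16321 + (9*20)*14)) + X(-183, -118) = (-31994 + (-7471 - 6070)/(-2634/16321 + (9*20)*14)) + 1/36 = (-31994 - 13541/(-2634*1/16321 + 180*14)) + 1/36 = (-31994 - 13541/(-2634/16321 + 2520)) + 1/36 = (-31994 - 13541/41126286/16321) + 1/36 = (-31994 - 13541*16321/41126286) + 1/36 = (-31994 - 221002661/41126286) + 1/36 = -1316015396945/41126286 + 1/36 = -7896085527289/246757716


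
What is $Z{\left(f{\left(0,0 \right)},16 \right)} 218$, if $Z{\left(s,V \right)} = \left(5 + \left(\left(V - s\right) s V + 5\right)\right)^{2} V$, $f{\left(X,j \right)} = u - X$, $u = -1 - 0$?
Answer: $239430272$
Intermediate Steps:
$u = -1$ ($u = -1 + 0 = -1$)
$f{\left(X,j \right)} = -1 - X$
$Z{\left(s,V \right)} = V \left(10 + V s \left(V - s\right)\right)^{2}$ ($Z{\left(s,V \right)} = \left(5 + \left(s \left(V - s\right) V + 5\right)\right)^{2} V = \left(5 + \left(V s \left(V - s\right) + 5\right)\right)^{2} V = \left(5 + \left(5 + V s \left(V - s\right)\right)\right)^{2} V = \left(10 + V s \left(V - s\right)\right)^{2} V = V \left(10 + V s \left(V - s\right)\right)^{2}$)
$Z{\left(f{\left(0,0 \right)},16 \right)} 218 = 16 \left(10 + \left(-1 - 0\right) 16^{2} - 16 \left(-1 - 0\right)^{2}\right)^{2} \cdot 218 = 16 \left(10 + \left(-1 + 0\right) 256 - 16 \left(-1 + 0\right)^{2}\right)^{2} \cdot 218 = 16 \left(10 - 256 - 16 \left(-1\right)^{2}\right)^{2} \cdot 218 = 16 \left(10 - 256 - 16 \cdot 1\right)^{2} \cdot 218 = 16 \left(10 - 256 - 16\right)^{2} \cdot 218 = 16 \left(-262\right)^{2} \cdot 218 = 16 \cdot 68644 \cdot 218 = 1098304 \cdot 218 = 239430272$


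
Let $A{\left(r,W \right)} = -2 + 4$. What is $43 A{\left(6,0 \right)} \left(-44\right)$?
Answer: $-3784$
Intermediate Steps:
$A{\left(r,W \right)} = 2$
$43 A{\left(6,0 \right)} \left(-44\right) = 43 \cdot 2 \left(-44\right) = 86 \left(-44\right) = -3784$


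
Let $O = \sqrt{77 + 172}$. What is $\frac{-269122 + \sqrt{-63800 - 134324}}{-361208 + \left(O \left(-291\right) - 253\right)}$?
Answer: $\frac{16212851207}{21772161492} - \frac{13052417 \sqrt{249}}{21772161492} - \frac{120487 i \sqrt{49531}}{21772161492} + \frac{97 i \sqrt{12333219}}{21772161492} \approx 0.7352 - 0.001216 i$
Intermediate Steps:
$O = \sqrt{249} \approx 15.78$
$\frac{-269122 + \sqrt{-63800 - 134324}}{-361208 + \left(O \left(-291\right) - 253\right)} = \frac{-269122 + \sqrt{-63800 - 134324}}{-361208 + \left(\sqrt{249} \left(-291\right) - 253\right)} = \frac{-269122 + \sqrt{-198124}}{-361208 - \left(253 + 291 \sqrt{249}\right)} = \frac{-269122 + 2 i \sqrt{49531}}{-361208 - \left(253 + 291 \sqrt{249}\right)} = \frac{-269122 + 2 i \sqrt{49531}}{-361461 - 291 \sqrt{249}}$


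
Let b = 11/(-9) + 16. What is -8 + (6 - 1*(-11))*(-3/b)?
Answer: -1523/133 ≈ -11.451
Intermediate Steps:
b = 133/9 (b = 11*(-1/9) + 16 = -11/9 + 16 = 133/9 ≈ 14.778)
-8 + (6 - 1*(-11))*(-3/b) = -8 + (6 - 1*(-11))*(-3/133/9) = -8 + (6 + 11)*(-3*9/133) = -8 + 17*(-27/133) = -8 - 459/133 = -1523/133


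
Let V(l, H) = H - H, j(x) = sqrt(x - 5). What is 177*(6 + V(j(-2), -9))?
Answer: 1062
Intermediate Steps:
j(x) = sqrt(-5 + x)
V(l, H) = 0
177*(6 + V(j(-2), -9)) = 177*(6 + 0) = 177*6 = 1062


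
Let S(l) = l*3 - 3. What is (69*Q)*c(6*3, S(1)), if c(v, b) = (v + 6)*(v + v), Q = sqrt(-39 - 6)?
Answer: 178848*I*sqrt(5) ≈ 3.9992e+5*I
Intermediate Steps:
Q = 3*I*sqrt(5) (Q = sqrt(-45) = 3*I*sqrt(5) ≈ 6.7082*I)
S(l) = -3 + 3*l (S(l) = 3*l - 3 = -3 + 3*l)
c(v, b) = 2*v*(6 + v) (c(v, b) = (6 + v)*(2*v) = 2*v*(6 + v))
(69*Q)*c(6*3, S(1)) = (69*(3*I*sqrt(5)))*(2*(6*3)*(6 + 6*3)) = (207*I*sqrt(5))*(2*18*(6 + 18)) = (207*I*sqrt(5))*(2*18*24) = (207*I*sqrt(5))*864 = 178848*I*sqrt(5)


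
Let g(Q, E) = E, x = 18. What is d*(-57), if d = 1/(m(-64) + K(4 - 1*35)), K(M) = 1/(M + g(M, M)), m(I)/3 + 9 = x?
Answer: -3534/1673 ≈ -2.1124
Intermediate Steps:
m(I) = 27 (m(I) = -27 + 3*18 = -27 + 54 = 27)
K(M) = 1/(2*M) (K(M) = 1/(M + M) = 1/(2*M))
d = 62/1673 (d = 1/(27 + 1/(2*(4 - 1*35))) = 1/(27 + 1/(2*(4 - 35))) = 1/(27 + (½)/(-31)) = 1/(27 + (½)*(-1/31)) = 1/(27 - 1/62) = 1/(1673/62) = 62/1673 ≈ 0.037059)
d*(-57) = (62/1673)*(-57) = -3534/1673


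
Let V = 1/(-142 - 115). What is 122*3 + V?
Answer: 94061/257 ≈ 366.00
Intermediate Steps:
V = -1/257 (V = 1/(-257) = -1/257 ≈ -0.0038911)
122*3 + V = 122*3 - 1/257 = 366 - 1/257 = 94061/257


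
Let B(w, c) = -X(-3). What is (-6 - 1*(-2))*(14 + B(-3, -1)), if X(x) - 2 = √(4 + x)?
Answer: -44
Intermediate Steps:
X(x) = 2 + √(4 + x)
B(w, c) = -3 (B(w, c) = -(2 + √(4 - 3)) = -(2 + √1) = -(2 + 1) = -1*3 = -3)
(-6 - 1*(-2))*(14 + B(-3, -1)) = (-6 - 1*(-2))*(14 - 3) = (-6 + 2)*11 = -4*11 = -44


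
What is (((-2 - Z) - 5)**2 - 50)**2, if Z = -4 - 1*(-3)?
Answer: 196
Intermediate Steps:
Z = -1 (Z = -4 + 3 = -1)
(((-2 - Z) - 5)**2 - 50)**2 = (((-2 - 1*(-1)) - 5)**2 - 50)**2 = (((-2 + 1) - 5)**2 - 50)**2 = ((-1 - 5)**2 - 50)**2 = ((-6)**2 - 50)**2 = (36 - 50)**2 = (-14)**2 = 196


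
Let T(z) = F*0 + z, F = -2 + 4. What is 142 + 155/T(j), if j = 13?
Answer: 2001/13 ≈ 153.92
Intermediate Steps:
F = 2
T(z) = z (T(z) = 2*0 + z = 0 + z = z)
142 + 155/T(j) = 142 + 155/13 = 2001/13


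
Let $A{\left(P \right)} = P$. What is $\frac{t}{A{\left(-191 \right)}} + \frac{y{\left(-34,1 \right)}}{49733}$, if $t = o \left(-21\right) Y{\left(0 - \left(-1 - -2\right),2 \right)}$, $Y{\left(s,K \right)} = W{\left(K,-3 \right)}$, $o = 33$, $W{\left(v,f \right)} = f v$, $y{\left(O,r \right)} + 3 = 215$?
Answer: $- \frac{206749322}{9499003} \approx -21.765$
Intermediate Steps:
$y{\left(O,r \right)} = 212$ ($y{\left(O,r \right)} = -3 + 215 = 212$)
$Y{\left(s,K \right)} = - 3 K$
$t = 4158$ ($t = 33 \left(-21\right) \left(\left(-3\right) 2\right) = \left(-693\right) \left(-6\right) = 4158$)
$\frac{t}{A{\left(-191 \right)}} + \frac{y{\left(-34,1 \right)}}{49733} = \frac{4158}{-191} + \frac{212}{49733} = 4158 \left(- \frac{1}{191}\right) + 212 \cdot \frac{1}{49733} = - \frac{4158}{191} + \frac{212}{49733} = - \frac{206749322}{9499003}$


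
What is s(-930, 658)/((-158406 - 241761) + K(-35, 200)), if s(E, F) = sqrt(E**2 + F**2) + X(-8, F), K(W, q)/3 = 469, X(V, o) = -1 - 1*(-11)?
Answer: -1/39876 - sqrt(324466)/199380 ≈ -0.0028820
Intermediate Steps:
X(V, o) = 10 (X(V, o) = -1 + 11 = 10)
K(W, q) = 1407 (K(W, q) = 3*469 = 1407)
s(E, F) = 10 + sqrt(E**2 + F**2) (s(E, F) = sqrt(E**2 + F**2) + 10 = 10 + sqrt(E**2 + F**2))
s(-930, 658)/((-158406 - 241761) + K(-35, 200)) = (10 + sqrt((-930)**2 + 658**2))/((-158406 - 241761) + 1407) = (10 + sqrt(864900 + 432964))/(-400167 + 1407) = (10 + sqrt(1297864))/(-398760) = (10 + 2*sqrt(324466))*(-1/398760) = -1/39876 - sqrt(324466)/199380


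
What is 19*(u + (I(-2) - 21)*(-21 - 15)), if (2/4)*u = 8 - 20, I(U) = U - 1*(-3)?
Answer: 13224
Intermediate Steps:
I(U) = 3 + U (I(U) = U + 3 = 3 + U)
u = -24 (u = 2*(8 - 20) = 2*(-12) = -24)
19*(u + (I(-2) - 21)*(-21 - 15)) = 19*(-24 + ((3 - 2) - 21)*(-21 - 15)) = 19*(-24 + (1 - 21)*(-36)) = 19*(-24 - 20*(-36)) = 19*(-24 + 720) = 19*696 = 13224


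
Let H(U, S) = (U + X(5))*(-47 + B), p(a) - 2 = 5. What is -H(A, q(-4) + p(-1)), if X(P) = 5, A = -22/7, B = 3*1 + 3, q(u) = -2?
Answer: 533/7 ≈ 76.143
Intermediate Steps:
p(a) = 7 (p(a) = 2 + 5 = 7)
B = 6 (B = 3 + 3 = 6)
A = -22/7 (A = -22*⅐ = -22/7 ≈ -3.1429)
H(U, S) = -205 - 41*U (H(U, S) = (U + 5)*(-47 + 6) = (5 + U)*(-41) = -205 - 41*U)
-H(A, q(-4) + p(-1)) = -(-205 - 41*(-22/7)) = -(-205 + 902/7) = -1*(-533/7) = 533/7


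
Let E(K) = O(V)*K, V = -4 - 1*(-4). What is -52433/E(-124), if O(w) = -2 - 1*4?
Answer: -52433/744 ≈ -70.474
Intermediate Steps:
V = 0 (V = -4 + 4 = 0)
O(w) = -6 (O(w) = -2 - 4 = -6)
E(K) = -6*K
-52433/E(-124) = -52433/((-6*(-124))) = -52433/744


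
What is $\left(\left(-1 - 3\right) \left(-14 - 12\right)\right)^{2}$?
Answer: $10816$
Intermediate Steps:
$\left(\left(-1 - 3\right) \left(-14 - 12\right)\right)^{2} = \left(\left(-4\right) \left(-26\right)\right)^{2} = 104^{2} = 10816$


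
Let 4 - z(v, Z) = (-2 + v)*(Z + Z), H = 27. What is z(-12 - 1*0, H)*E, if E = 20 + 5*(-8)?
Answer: -15200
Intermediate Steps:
E = -20 (E = 20 - 40 = -20)
z(v, Z) = 4 - 2*Z*(-2 + v) (z(v, Z) = 4 - (-2 + v)*(Z + Z) = 4 - (-2 + v)*2*Z = 4 - 2*Z*(-2 + v))
z(-12 - 1*0, H)*E = (4 + 4*27 - 2*27*(-12 - 1*0))*(-20) = (4 + 108 - 2*27*(-12 + 0))*(-20) = (4 + 108 - 2*27*(-12))*(-20) = (4 + 108 + 648)*(-20) = 760*(-20) = -15200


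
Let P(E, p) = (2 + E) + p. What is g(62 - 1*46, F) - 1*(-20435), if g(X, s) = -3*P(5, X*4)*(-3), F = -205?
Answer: 21074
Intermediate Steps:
P(E, p) = 2 + E + p
g(X, s) = 63 + 36*X (g(X, s) = -3*(2 + 5 + X*4)*(-3) = -3*(2 + 5 + 4*X)*(-3) = -3*(7 + 4*X)*(-3) = (-21 - 12*X)*(-3) = 63 + 36*X)
g(62 - 1*46, F) - 1*(-20435) = (63 + 36*(62 - 1*46)) - 1*(-20435) = (63 + 36*(62 - 46)) + 20435 = (63 + 36*16) + 20435 = (63 + 576) + 20435 = 639 + 20435 = 21074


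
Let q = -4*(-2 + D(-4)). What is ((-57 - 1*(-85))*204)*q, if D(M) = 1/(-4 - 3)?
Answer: 48960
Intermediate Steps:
D(M) = -⅐ (D(M) = 1/(-7) = -⅐)
q = 60/7 (q = -4*(-2 - ⅐) = -4*(-15/7) = 60/7 ≈ 8.5714)
((-57 - 1*(-85))*204)*q = ((-57 - 1*(-85))*204)*(60/7) = ((-57 + 85)*204)*(60/7) = (28*204)*(60/7) = 5712*(60/7) = 48960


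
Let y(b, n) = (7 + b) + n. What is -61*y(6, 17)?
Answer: -1830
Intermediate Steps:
y(b, n) = 7 + b + n
-61*y(6, 17) = -61*(7 + 6 + 17) = -61*30 = -1830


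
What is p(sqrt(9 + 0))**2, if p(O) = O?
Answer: 9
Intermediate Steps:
p(sqrt(9 + 0))**2 = (sqrt(9 + 0))**2 = (sqrt(9))**2 = 3**2 = 9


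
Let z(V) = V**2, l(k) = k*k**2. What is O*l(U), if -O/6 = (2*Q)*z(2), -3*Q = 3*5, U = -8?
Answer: -122880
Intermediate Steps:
Q = -5 ≈ -5.0000
l(k) = k**3
O = 240 (O = -6*2*(-5)*2**2 = -(-60)*4 = -6*(-40) = 240)
O*l(U) = 240*(-8)**3 = 240*(-512) = -122880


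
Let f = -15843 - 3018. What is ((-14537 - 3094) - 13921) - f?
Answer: -12691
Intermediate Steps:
f = -18861
((-14537 - 3094) - 13921) - f = ((-14537 - 3094) - 13921) - 1*(-18861) = (-17631 - 13921) + 18861 = -31552 + 18861 = -12691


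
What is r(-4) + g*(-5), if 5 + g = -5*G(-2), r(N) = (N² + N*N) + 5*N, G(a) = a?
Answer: -13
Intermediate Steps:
r(N) = 2*N² + 5*N (r(N) = (N² + N²) + 5*N = 2*N² + 5*N)
g = 5 (g = -5 - 5*(-2) = -5 + 10 = 5)
r(-4) + g*(-5) = -4*(5 + 2*(-4)) + 5*(-5) = -4*(5 - 8) - 25 = -4*(-3) - 25 = 12 - 25 = -13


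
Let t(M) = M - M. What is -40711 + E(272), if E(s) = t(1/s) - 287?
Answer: -40998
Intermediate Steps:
t(M) = 0
E(s) = -287 (E(s) = 0 - 287 = -287)
-40711 + E(272) = -40711 - 287 = -40998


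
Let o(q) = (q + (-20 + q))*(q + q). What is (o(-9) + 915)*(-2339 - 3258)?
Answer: -8949603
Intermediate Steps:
o(q) = 2*q*(-20 + 2*q) (o(q) = (-20 + 2*q)*(2*q) = 2*q*(-20 + 2*q))
(o(-9) + 915)*(-2339 - 3258) = (4*(-9)*(-10 - 9) + 915)*(-2339 - 3258) = (4*(-9)*(-19) + 915)*(-5597) = (684 + 915)*(-5597) = 1599*(-5597) = -8949603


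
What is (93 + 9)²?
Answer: 10404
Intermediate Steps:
(93 + 9)² = 102² = 10404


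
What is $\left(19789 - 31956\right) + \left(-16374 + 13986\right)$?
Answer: $-14555$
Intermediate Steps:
$\left(19789 - 31956\right) + \left(-16374 + 13986\right) = -12167 - 2388 = -14555$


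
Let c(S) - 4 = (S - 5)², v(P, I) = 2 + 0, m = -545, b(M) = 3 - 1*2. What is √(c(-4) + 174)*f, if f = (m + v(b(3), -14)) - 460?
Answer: -1003*√259 ≈ -16142.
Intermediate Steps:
b(M) = 1 (b(M) = 3 - 2 = 1)
v(P, I) = 2
c(S) = 4 + (-5 + S)² (c(S) = 4 + (S - 5)² = 4 + (-5 + S)²)
f = -1003 (f = (-545 + 2) - 460 = -543 - 460 = -1003)
√(c(-4) + 174)*f = √((4 + (-5 - 4)²) + 174)*(-1003) = √((4 + (-9)²) + 174)*(-1003) = √((4 + 81) + 174)*(-1003) = √(85 + 174)*(-1003) = √259*(-1003) = -1003*√259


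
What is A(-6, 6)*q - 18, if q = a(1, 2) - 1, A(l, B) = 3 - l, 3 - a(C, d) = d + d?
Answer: -36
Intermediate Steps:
a(C, d) = 3 - 2*d (a(C, d) = 3 - (d + d) = 3 - 2*d)
q = -2 (q = (3 - 2*2) - 1 = (3 - 4) - 1 = -1 - 1 = -2)
A(-6, 6)*q - 18 = (3 - 1*(-6))*(-2) - 18 = (3 + 6)*(-2) - 18 = 9*(-2) - 18 = -18 - 18 = -36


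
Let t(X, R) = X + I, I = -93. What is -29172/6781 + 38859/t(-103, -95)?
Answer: -269220591/1329076 ≈ -202.56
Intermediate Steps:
t(X, R) = -93 + X (t(X, R) = X - 93 = -93 + X)
-29172/6781 + 38859/t(-103, -95) = -29172/6781 + 38859/(-93 - 103) = -29172*1/6781 + 38859/(-196) = -29172/6781 + 38859*(-1/196) = -29172/6781 - 38859/196 = -269220591/1329076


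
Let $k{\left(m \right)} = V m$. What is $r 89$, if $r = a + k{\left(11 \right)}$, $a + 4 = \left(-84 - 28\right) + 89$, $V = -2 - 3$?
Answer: $-7298$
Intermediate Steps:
$V = -5$
$k{\left(m \right)} = - 5 m$
$a = -27$ ($a = -4 + \left(\left(-84 - 28\right) + 89\right) = -4 + \left(-112 + 89\right) = -4 - 23 = -27$)
$r = -82$ ($r = -27 - 55 = -82$)
$r 89 = \left(-82\right) 89 = -7298$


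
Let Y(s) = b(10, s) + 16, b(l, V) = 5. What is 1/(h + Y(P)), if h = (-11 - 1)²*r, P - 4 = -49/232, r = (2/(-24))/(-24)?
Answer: 2/43 ≈ 0.046512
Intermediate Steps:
r = 1/288 (r = (2*(-1/24))*(-1/24) = -1/12*(-1/24) = 1/288 ≈ 0.0034722)
P = 879/232 (P = 4 - 49/232 = 879/232 ≈ 3.7888)
h = ½ (h = (-11 - 1)²*(1/288) = (-12)²*(1/288) = 144*(1/288) = ½ ≈ 0.50000)
Y(s) = 21 (Y(s) = 5 + 16 = 21)
1/(h + Y(P)) = 1/(½ + 21) = 1/(43/2) = 2/43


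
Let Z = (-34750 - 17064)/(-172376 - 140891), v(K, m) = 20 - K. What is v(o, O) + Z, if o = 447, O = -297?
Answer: -133713195/313267 ≈ -426.83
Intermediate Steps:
Z = 51814/313267 (Z = -51814/(-313267) = -51814*(-1/313267) = 51814/313267 ≈ 0.16540)
v(o, O) + Z = (20 - 1*447) + 51814/313267 = (20 - 447) + 51814/313267 = -427 + 51814/313267 = -133713195/313267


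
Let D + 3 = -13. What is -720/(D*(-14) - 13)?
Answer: -720/211 ≈ -3.4123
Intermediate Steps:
D = -16 (D = -3 - 13 = -16)
-720/(D*(-14) - 13) = -720/(-16*(-14) - 13) = -720/(224 - 13) = -720/211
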